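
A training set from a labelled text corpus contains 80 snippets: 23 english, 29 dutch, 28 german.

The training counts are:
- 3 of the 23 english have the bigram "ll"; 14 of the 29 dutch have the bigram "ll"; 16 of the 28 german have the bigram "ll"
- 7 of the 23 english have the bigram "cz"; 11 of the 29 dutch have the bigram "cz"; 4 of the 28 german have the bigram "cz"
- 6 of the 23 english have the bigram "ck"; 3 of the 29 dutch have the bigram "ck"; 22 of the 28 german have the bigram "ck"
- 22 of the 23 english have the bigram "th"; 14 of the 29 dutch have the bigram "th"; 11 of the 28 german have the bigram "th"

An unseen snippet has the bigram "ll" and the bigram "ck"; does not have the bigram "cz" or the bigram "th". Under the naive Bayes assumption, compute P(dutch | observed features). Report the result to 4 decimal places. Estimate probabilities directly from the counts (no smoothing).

0.0661

english: (23/80) × (3/23) × (16/23) × (6/23) × (1/23) ≈ 0.000295882
dutch: (29/80) × (14/29) × (18/29) × (3/29) × (15/29) ≈ 0.00581205
german: (28/80) × (16/28) × (24/28) × (22/28) × (17/28) ≈ 0.0817784
P(dutch | x) = 0.00581205 / 0.087886332 ≈ 0.0661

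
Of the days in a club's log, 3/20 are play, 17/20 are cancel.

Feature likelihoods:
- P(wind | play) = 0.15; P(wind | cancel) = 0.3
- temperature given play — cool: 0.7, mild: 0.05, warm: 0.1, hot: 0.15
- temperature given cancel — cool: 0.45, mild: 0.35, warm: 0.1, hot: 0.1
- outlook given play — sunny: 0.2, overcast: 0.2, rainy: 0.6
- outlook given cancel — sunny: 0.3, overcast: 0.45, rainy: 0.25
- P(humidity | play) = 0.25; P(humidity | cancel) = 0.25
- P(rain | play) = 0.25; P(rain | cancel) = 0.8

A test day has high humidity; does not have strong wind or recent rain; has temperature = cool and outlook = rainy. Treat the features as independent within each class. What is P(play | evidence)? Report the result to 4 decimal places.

play: 0.15 × (1−0.15) × 0.7 × 0.6 × 0.25 × (1−0.25) = 0.010040625
cancel: 0.85 × (1−0.3) × 0.45 × 0.25 × 0.25 × (1−0.8) = 0.003346875
P(play | x) = 0.010040625 / 0.0133875 ≈ 0.7500

0.7500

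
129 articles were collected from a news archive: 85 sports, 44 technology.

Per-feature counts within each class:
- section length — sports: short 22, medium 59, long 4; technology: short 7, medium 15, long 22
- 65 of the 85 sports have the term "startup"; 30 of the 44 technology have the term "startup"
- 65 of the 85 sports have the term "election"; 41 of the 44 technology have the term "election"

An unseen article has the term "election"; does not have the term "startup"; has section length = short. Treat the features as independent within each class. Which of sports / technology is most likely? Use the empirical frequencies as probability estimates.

sports

sports: (85/129) × (22/85) × (20/85) × (65/85) ≈ 0.0306859
technology: (44/129) × (7/44) × (14/44) × (41/44) ≈ 0.0160885
Highest score → sports.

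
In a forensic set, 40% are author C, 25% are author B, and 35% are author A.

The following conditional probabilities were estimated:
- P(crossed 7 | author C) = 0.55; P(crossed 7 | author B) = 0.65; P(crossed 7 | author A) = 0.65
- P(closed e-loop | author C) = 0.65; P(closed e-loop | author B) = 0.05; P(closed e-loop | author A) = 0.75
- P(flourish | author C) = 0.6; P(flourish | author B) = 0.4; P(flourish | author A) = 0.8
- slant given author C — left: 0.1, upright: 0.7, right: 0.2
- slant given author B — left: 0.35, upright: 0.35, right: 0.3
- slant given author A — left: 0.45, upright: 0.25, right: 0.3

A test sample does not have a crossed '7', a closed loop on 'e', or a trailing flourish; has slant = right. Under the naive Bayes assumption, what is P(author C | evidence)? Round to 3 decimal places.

0.231

author C: 0.4 × (1−0.55) × (1−0.65) × (1−0.6) × 0.2 = 0.00504
author B: 0.25 × (1−0.65) × (1−0.05) × (1−0.4) × 0.3 = 0.0149625
author A: 0.35 × (1−0.65) × (1−0.75) × (1−0.8) × 0.3 = 0.0018375
P(author C | x) = 0.00504 / 0.02184 ≈ 0.231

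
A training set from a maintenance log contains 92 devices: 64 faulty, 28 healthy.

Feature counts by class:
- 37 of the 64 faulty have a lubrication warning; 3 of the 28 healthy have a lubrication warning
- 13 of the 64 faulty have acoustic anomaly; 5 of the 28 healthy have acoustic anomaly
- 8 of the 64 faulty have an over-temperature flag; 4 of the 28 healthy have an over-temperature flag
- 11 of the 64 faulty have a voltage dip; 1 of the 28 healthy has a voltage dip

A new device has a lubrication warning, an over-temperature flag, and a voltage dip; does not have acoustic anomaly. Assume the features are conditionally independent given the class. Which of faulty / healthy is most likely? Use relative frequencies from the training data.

faulty

faulty: (64/92) × (37/64) × (51/64) × (8/64) × (11/64) ≈ 0.00688536
healthy: (28/92) × (3/28) × (23/28) × (4/28) × (1/28) ≈ 0.000136662
Highest score → faulty.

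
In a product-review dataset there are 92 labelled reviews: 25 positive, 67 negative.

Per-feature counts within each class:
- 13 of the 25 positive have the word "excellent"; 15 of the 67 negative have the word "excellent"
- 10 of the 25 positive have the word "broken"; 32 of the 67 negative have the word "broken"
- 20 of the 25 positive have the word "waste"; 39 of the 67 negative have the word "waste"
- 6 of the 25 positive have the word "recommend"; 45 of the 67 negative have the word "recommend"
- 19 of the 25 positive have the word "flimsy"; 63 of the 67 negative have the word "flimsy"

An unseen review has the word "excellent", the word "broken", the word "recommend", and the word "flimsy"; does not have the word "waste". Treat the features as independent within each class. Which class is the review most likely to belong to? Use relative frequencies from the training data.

positive: (25/92) × (13/25) × (10/25) × (5/25) × (6/25) × (19/25) ≈ 0.00206191
negative: (67/92) × (15/67) × (32/67) × (28/67) × (45/67) × (63/67) ≈ 0.0205525
Highest score → negative.

negative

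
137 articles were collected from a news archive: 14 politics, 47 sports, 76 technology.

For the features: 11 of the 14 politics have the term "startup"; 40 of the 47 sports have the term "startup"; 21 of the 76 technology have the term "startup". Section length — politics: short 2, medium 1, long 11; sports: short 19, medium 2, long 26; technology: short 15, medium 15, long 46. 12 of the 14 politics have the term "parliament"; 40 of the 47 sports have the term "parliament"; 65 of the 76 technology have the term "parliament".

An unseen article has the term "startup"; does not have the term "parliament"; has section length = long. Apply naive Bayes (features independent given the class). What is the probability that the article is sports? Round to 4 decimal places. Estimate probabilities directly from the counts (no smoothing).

politics: (14/137) × (11/14) × (11/14) × (2/14) ≈ 0.00901236
sports: (47/137) × (40/47) × (26/47) × (7/47) ≈ 0.0240555
technology: (76/137) × (21/76) × (46/76) × (11/76) ≈ 0.0134283
P(sports | x) = 0.0240555 / 0.04649616 ≈ 0.5174

0.5174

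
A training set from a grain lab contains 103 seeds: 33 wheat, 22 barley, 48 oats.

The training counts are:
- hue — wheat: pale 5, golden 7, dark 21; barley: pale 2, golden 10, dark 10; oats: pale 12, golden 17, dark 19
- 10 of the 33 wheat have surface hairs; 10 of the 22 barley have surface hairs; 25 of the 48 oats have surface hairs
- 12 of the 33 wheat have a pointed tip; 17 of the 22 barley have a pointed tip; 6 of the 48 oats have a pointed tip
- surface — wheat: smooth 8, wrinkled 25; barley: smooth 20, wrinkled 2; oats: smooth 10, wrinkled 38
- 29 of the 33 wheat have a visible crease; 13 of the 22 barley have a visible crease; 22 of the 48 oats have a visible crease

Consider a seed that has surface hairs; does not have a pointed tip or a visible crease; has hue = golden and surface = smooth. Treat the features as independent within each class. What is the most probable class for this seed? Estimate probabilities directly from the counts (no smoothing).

oats

wheat: (33/103) × (7/33) × (10/33) × (21/33) × (8/33) × (4/33) ≈ 0.000385101
barley: (22/103) × (10/22) × (10/22) × (5/22) × (20/22) × (9/22) ≈ 0.00373005
oats: (48/103) × (17/48) × (25/48) × (42/48) × (10/48) × (26/48) ≈ 0.00848808
Highest score → oats.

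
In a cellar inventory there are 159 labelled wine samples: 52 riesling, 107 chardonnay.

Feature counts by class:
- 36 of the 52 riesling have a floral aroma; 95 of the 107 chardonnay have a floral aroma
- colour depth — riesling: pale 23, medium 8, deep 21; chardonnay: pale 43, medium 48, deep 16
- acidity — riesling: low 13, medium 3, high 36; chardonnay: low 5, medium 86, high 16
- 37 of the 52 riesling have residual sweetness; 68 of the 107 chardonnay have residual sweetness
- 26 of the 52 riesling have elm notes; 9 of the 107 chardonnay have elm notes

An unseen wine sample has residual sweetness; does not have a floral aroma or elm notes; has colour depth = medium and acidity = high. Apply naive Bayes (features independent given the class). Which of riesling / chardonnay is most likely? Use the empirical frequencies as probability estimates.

riesling: (52/159) × (16/52) × (8/52) × (36/52) × (37/52) × (26/52) ≈ 0.00381309
chardonnay: (107/159) × (12/107) × (48/107) × (16/107) × (68/107) × (98/107) ≈ 0.00294676
Highest score → riesling.

riesling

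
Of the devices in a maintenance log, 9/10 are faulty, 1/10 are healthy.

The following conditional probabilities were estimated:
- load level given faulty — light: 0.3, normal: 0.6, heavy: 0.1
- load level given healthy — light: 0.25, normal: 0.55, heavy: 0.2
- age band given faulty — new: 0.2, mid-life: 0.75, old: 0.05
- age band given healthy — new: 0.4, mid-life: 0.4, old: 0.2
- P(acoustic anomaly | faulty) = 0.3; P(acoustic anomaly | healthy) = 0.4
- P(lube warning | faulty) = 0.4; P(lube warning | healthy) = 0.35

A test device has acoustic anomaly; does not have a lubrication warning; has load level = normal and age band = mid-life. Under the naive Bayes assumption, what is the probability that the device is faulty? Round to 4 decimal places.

0.9272

faulty: 0.9 × 0.6 × 0.75 × 0.3 × (1−0.4) = 0.0729
healthy: 0.1 × 0.55 × 0.4 × 0.4 × (1−0.35) = 0.00572
P(faulty | x) = 0.0729 / 0.07862 ≈ 0.9272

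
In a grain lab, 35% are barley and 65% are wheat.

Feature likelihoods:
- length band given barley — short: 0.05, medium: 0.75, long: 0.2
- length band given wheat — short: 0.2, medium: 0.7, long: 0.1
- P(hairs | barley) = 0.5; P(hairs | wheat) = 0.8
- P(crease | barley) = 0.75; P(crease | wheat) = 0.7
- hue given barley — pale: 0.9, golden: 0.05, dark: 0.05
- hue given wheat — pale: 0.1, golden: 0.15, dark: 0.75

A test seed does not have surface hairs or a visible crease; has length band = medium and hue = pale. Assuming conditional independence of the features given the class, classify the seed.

barley

barley: 0.35 × 0.75 × (1−0.5) × (1−0.75) × 0.9 = 0.02953125
wheat: 0.65 × 0.7 × (1−0.8) × (1−0.7) × 0.1 = 0.00273
Highest score → barley.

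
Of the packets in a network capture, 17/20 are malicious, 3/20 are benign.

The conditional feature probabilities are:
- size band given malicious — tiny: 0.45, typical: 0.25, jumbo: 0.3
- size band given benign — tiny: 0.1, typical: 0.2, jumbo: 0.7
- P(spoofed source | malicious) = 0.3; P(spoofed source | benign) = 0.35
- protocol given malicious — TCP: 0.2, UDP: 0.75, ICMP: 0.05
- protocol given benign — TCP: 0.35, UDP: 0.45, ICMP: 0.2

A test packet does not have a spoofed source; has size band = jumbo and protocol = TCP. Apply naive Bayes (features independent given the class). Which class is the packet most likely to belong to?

malicious: 0.85 × 0.3 × (1−0.3) × 0.2 = 0.0357
benign: 0.15 × 0.7 × (1−0.35) × 0.35 = 0.0238875
Highest score → malicious.

malicious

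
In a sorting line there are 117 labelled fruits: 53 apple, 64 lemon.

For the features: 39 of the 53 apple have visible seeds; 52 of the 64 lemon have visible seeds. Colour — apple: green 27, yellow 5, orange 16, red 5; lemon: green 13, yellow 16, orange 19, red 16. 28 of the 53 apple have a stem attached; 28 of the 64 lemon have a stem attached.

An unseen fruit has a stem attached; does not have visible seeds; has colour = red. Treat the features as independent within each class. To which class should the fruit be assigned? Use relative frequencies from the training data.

apple: (53/117) × (14/53) × (5/53) × (28/53) ≈ 0.00596374
lemon: (64/117) × (12/64) × (16/64) × (28/64) ≈ 0.0112179
Highest score → lemon.

lemon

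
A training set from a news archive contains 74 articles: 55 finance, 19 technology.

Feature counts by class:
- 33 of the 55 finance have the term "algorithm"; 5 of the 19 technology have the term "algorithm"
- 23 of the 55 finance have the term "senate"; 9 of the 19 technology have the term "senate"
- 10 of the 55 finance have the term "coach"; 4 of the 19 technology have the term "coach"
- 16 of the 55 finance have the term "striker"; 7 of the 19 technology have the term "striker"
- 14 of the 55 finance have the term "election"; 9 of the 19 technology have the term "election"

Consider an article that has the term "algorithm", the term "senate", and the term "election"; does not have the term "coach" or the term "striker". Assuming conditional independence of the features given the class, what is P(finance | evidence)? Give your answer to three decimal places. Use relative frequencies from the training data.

finance: (55/74) × (33/55) × (23/55) × (45/55) × (39/55) × (14/55) ≈ 0.02754
technology: (19/74) × (5/19) × (9/19) × (15/19) × (12/19) × (9/19) ≈ 0.0075593
P(finance | x) = 0.02754 / 0.0350993 ≈ 0.785

0.785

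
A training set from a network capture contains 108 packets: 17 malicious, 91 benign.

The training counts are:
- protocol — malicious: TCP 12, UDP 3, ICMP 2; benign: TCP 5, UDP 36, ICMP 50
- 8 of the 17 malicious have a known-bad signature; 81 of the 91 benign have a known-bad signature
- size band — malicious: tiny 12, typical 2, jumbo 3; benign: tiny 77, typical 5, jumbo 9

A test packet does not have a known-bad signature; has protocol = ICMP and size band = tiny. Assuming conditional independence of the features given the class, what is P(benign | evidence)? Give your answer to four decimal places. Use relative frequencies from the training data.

malicious: (17/108) × (2/17) × (9/17) × (12/17) ≈ 0.00692042
benign: (91/108) × (50/91) × (10/91) × (77/91) ≈ 0.0430481
P(benign | x) = 0.0430481 / 0.04996852 ≈ 0.8615

0.8615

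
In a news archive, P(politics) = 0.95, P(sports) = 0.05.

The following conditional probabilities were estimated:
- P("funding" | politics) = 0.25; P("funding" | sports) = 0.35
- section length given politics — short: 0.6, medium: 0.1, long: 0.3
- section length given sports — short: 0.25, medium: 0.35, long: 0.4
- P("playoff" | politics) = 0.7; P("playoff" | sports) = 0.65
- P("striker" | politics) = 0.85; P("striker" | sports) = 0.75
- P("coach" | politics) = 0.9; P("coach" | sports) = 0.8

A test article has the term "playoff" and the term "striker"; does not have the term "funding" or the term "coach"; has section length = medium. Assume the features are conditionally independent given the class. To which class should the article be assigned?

politics

politics: 0.95 × (1−0.25) × 0.1 × 0.7 × 0.85 × (1−0.9) = 0.004239375
sports: 0.05 × (1−0.35) × 0.35 × 0.65 × 0.75 × (1−0.8) = 0.0011090625
Highest score → politics.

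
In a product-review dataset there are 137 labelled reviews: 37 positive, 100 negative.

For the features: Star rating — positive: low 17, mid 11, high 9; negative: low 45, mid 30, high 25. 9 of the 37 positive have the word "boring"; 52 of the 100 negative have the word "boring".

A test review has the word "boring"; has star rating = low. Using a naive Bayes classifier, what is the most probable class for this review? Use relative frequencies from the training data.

positive: (37/137) × (17/37) × (9/37) ≈ 0.0301835
negative: (100/137) × (45/100) × (52/100) ≈ 0.170803
Highest score → negative.

negative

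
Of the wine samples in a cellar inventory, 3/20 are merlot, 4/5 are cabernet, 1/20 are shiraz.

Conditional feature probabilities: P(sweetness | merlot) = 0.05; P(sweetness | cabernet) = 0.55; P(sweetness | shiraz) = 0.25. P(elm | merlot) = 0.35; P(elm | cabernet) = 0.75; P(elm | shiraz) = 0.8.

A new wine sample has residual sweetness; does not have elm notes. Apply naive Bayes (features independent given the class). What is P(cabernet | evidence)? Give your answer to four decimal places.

0.9372

merlot: 0.15 × 0.05 × (1−0.35) = 0.004875
cabernet: 0.8 × 0.55 × (1−0.75) = 0.11
shiraz: 0.05 × 0.25 × (1−0.8) = 0.0025
P(cabernet | x) = 0.11 / 0.117375 ≈ 0.9372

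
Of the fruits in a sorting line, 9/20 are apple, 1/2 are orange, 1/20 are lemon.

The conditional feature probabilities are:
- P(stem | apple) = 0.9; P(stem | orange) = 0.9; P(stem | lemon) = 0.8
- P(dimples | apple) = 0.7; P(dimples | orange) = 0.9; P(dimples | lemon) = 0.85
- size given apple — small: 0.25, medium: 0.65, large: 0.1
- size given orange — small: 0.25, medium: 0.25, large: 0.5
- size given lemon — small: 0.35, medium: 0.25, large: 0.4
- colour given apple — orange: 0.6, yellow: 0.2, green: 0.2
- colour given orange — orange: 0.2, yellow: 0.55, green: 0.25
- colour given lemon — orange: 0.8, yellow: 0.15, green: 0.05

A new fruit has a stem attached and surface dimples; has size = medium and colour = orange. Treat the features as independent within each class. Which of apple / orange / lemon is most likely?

apple

apple: 0.45 × 0.9 × 0.7 × 0.65 × 0.6 = 0.110565
orange: 0.5 × 0.9 × 0.9 × 0.25 × 0.2 = 0.02025
lemon: 0.05 × 0.8 × 0.85 × 0.25 × 0.8 = 0.0068
Highest score → apple.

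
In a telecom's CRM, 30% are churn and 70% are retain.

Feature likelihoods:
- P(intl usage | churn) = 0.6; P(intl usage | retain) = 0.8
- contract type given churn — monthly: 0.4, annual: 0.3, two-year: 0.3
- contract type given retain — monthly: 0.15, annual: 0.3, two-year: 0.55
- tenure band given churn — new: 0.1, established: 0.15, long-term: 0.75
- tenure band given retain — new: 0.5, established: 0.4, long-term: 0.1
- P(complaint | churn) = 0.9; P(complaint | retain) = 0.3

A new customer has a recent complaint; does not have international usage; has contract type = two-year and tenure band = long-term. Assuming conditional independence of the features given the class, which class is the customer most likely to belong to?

churn

churn: 0.3 × (1−0.6) × 0.3 × 0.75 × 0.9 = 0.0243
retain: 0.7 × (1−0.8) × 0.55 × 0.1 × 0.3 = 0.00231
Highest score → churn.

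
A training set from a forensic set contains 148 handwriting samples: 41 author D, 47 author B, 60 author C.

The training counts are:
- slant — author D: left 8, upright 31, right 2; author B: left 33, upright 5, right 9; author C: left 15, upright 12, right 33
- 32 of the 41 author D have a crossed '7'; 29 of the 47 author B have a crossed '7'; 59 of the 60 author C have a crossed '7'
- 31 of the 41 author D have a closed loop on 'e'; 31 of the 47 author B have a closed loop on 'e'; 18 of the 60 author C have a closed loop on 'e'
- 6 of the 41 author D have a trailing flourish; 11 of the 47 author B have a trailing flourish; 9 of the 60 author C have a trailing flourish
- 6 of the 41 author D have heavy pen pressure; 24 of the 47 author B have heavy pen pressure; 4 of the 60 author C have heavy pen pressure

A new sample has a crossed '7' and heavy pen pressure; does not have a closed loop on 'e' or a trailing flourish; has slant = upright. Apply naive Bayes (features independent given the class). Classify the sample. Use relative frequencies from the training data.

author D: (41/148) × (31/41) × (32/41) × (10/41) × (35/41) × (6/41) ≈ 0.0049812
author B: (47/148) × (5/47) × (29/47) × (16/47) × (36/47) × (24/47) ≈ 0.00277555
author C: (60/148) × (12/60) × (59/60) × (42/60) × (51/60) × (4/60) ≈ 0.00316261
Highest score → author D.

author D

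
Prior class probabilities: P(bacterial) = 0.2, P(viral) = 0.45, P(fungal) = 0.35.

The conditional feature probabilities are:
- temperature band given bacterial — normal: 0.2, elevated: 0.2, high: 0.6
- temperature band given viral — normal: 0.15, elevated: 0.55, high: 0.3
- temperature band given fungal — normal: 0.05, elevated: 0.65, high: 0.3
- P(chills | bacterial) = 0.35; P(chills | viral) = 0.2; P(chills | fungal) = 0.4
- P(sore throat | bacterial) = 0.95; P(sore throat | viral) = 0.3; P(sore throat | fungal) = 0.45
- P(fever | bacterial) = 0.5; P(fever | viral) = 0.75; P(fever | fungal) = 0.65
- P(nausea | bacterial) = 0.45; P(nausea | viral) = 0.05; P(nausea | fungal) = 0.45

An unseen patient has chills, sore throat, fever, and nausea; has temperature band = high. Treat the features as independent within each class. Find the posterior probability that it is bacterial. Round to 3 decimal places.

0.606

bacterial: 0.2 × 0.6 × 0.35 × 0.95 × 0.5 × 0.45 = 0.0089775
viral: 0.45 × 0.3 × 0.2 × 0.3 × 0.75 × 0.05 = 0.00030375
fungal: 0.35 × 0.3 × 0.4 × 0.45 × 0.65 × 0.45 = 0.00552825
P(bacterial | x) = 0.0089775 / 0.0148095 ≈ 0.606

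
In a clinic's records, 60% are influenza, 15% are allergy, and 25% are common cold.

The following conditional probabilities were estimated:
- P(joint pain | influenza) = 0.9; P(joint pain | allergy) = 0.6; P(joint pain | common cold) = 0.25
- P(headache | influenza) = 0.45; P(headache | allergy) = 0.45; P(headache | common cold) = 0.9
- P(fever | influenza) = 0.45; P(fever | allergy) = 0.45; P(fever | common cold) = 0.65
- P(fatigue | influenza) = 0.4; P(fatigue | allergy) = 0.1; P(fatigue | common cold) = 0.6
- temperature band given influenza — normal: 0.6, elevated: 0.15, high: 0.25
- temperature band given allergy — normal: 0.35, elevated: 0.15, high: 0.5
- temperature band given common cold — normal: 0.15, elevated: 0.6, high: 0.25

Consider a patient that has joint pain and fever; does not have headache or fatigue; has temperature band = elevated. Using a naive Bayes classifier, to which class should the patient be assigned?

influenza

influenza: 0.6 × 0.9 × (1−0.45) × 0.45 × (1−0.4) × 0.15 = 0.0120285
allergy: 0.15 × 0.6 × (1−0.45) × 0.45 × (1−0.1) × 0.15 = 0.003007125
common cold: 0.25 × 0.25 × (1−0.9) × 0.65 × (1−0.6) × 0.6 = 0.000975
Highest score → influenza.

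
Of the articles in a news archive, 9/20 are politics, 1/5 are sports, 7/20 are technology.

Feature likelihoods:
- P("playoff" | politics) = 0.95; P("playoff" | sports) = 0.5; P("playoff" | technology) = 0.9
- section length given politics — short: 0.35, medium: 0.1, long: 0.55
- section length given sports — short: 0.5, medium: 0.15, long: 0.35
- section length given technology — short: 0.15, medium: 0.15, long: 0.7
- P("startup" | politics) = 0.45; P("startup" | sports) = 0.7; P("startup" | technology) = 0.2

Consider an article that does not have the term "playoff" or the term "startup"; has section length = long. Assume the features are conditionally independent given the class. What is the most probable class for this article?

politics: 0.45 × (1−0.95) × 0.55 × (1−0.45) = 0.00680625
sports: 0.2 × (1−0.5) × 0.35 × (1−0.7) = 0.0105
technology: 0.35 × (1−0.9) × 0.7 × (1−0.2) = 0.0196
Highest score → technology.

technology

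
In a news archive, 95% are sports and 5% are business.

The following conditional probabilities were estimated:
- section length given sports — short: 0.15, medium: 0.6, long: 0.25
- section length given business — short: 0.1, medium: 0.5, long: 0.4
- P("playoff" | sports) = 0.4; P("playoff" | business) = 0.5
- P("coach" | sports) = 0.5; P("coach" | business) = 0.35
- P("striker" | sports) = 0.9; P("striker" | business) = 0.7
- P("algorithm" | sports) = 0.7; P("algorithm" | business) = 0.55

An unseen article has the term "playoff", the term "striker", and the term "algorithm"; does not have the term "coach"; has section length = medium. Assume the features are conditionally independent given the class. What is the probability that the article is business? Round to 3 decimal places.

sports: 0.95 × 0.6 × 0.4 × (1−0.5) × 0.9 × 0.7 = 0.07182
business: 0.05 × 0.5 × 0.5 × (1−0.35) × 0.7 × 0.55 = 0.003128125
P(business | x) = 0.003128125 / 0.074948125 ≈ 0.042

0.042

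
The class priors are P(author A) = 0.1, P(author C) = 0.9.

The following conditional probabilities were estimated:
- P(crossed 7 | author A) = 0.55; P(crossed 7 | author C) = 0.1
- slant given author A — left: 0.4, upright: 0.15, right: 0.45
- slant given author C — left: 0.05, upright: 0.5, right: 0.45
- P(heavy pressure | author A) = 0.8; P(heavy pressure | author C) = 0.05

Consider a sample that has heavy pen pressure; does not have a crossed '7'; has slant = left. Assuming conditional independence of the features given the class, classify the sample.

author A: 0.1 × (1−0.55) × 0.4 × 0.8 = 0.0144
author C: 0.9 × (1−0.1) × 0.05 × 0.05 = 0.002025
Highest score → author A.

author A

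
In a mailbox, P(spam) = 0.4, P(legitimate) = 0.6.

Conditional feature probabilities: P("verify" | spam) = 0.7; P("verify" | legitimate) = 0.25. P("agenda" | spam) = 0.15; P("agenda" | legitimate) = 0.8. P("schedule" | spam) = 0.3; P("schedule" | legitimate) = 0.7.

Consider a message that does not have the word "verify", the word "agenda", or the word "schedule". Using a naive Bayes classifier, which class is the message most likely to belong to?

spam: 0.4 × (1−0.7) × (1−0.15) × (1−0.3) = 0.0714
legitimate: 0.6 × (1−0.25) × (1−0.8) × (1−0.7) = 0.027
Highest score → spam.

spam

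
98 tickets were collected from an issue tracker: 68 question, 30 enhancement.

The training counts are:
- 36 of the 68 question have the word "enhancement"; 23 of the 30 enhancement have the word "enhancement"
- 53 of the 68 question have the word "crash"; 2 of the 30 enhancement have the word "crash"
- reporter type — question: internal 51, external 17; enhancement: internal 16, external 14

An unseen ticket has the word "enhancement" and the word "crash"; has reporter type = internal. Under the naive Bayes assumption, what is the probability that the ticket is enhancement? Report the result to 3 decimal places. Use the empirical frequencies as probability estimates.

question: (68/98) × (36/68) × (53/68) × (51/68) ≈ 0.214736
enhancement: (30/98) × (23/30) × (2/30) × (16/30) ≈ 0.00834467
P(enhancement | x) = 0.00834467 / 0.22308067 ≈ 0.037

0.037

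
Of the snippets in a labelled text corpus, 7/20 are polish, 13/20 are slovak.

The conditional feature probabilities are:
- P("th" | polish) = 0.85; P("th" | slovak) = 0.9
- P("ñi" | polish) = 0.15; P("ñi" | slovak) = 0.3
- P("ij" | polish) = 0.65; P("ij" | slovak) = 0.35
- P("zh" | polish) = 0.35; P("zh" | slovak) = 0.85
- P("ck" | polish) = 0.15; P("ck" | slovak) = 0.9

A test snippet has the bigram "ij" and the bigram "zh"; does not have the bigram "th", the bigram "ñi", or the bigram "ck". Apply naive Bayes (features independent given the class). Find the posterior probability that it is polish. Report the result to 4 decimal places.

0.8644

polish: 0.35 × (1−0.85) × (1−0.15) × 0.65 × 0.35 × (1−0.15) = 0.008629359375
slovak: 0.65 × (1−0.9) × (1−0.3) × 0.35 × 0.85 × (1−0.9) = 0.001353625
P(polish | x) = 0.008629359375 / 0.009982984375 ≈ 0.8644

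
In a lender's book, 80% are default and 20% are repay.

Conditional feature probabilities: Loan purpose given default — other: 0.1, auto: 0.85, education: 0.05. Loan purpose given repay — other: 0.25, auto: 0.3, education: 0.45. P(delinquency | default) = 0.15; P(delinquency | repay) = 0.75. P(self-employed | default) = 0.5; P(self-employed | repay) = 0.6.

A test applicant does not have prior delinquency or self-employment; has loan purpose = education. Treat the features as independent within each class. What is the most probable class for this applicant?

default: 0.8 × 0.05 × (1−0.15) × (1−0.5) = 0.017
repay: 0.2 × 0.45 × (1−0.75) × (1−0.6) = 0.009
Highest score → default.

default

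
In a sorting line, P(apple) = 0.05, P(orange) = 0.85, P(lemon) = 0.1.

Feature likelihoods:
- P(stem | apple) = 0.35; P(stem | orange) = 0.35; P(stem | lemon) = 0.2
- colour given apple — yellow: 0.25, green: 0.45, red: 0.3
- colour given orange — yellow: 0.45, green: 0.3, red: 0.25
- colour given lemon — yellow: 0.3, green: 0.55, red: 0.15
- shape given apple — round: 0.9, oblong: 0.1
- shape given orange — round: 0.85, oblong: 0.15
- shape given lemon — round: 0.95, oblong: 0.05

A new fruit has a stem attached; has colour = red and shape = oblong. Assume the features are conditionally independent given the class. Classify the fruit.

orange

apple: 0.05 × 0.35 × 0.3 × 0.1 = 0.000525
orange: 0.85 × 0.35 × 0.25 × 0.15 = 0.01115625
lemon: 0.1 × 0.2 × 0.15 × 0.05 = 0.00015
Highest score → orange.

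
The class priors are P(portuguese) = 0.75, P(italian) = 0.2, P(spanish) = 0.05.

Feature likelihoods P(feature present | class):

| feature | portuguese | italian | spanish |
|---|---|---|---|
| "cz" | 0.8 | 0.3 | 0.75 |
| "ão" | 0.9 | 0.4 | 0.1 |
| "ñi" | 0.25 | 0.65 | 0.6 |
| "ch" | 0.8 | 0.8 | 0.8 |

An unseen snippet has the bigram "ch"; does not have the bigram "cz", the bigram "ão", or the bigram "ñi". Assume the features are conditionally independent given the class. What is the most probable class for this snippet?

italian

portuguese: 0.75 × (1−0.8) × (1−0.9) × (1−0.25) × 0.8 = 0.009
italian: 0.2 × (1−0.3) × (1−0.4) × (1−0.65) × 0.8 = 0.02352
spanish: 0.05 × (1−0.75) × (1−0.1) × (1−0.6) × 0.8 = 0.0036
Highest score → italian.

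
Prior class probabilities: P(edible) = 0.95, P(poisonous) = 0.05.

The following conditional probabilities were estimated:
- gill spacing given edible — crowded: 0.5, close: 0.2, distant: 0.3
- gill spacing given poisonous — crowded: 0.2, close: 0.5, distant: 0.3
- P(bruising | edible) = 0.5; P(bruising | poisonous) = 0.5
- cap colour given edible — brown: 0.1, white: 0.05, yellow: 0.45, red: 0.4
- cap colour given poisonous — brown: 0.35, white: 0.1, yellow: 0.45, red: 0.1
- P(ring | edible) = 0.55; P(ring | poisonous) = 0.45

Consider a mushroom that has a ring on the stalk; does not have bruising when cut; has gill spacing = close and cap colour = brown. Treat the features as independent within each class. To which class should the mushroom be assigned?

edible

edible: 0.95 × 0.2 × (1−0.5) × 0.1 × 0.55 = 0.005225
poisonous: 0.05 × 0.5 × (1−0.5) × 0.35 × 0.45 = 0.00196875
Highest score → edible.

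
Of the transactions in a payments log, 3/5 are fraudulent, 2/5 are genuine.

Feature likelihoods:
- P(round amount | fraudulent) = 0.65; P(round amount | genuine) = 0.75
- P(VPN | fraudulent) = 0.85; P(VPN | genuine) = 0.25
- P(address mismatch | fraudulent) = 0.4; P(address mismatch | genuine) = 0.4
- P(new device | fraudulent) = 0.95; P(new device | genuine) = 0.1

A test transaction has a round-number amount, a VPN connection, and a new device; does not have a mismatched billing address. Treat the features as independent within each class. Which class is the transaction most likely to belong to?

fraudulent: 0.6 × 0.65 × 0.85 × (1−0.4) × 0.95 = 0.188955
genuine: 0.4 × 0.75 × 0.25 × (1−0.4) × 0.1 = 0.0045
Highest score → fraudulent.

fraudulent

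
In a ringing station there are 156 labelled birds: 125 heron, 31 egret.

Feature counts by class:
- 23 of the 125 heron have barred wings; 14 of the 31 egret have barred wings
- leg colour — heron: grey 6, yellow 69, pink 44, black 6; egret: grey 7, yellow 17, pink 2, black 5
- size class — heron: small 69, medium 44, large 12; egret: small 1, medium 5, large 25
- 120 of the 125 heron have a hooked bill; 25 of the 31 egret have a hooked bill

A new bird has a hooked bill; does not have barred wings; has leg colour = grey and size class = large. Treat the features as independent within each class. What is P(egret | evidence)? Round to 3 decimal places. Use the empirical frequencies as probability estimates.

heron: (125/156) × (102/125) × (6/125) × (12/125) × (120/125) ≈ 0.00289241
egret: (31/156) × (17/31) × (7/31) × (25/31) × (25/31) ≈ 0.0160036
P(egret | x) = 0.0160036 / 0.01889601 ≈ 0.847

0.847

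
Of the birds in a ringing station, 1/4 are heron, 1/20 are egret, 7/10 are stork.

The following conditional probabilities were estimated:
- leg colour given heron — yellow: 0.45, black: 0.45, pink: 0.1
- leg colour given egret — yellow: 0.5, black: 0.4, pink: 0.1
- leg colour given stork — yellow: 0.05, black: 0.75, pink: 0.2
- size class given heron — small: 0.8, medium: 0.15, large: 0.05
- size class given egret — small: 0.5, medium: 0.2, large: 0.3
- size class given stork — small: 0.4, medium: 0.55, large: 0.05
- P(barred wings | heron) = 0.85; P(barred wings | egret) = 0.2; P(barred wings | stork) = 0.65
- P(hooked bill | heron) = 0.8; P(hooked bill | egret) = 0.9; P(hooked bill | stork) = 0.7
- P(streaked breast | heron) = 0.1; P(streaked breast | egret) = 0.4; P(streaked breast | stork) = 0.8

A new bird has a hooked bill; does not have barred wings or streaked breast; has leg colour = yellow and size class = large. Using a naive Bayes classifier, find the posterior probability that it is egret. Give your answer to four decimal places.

heron: 0.25 × 0.45 × 0.05 × (1−0.85) × 0.8 × (1−0.1) = 0.0006075
egret: 0.05 × 0.5 × 0.3 × (1−0.2) × 0.9 × (1−0.4) = 0.00324
stork: 0.7 × 0.05 × 0.05 × (1−0.65) × 0.7 × (1−0.8) = 0.00008575
P(egret | x) = 0.00324 / 0.00393325 ≈ 0.8237

0.8237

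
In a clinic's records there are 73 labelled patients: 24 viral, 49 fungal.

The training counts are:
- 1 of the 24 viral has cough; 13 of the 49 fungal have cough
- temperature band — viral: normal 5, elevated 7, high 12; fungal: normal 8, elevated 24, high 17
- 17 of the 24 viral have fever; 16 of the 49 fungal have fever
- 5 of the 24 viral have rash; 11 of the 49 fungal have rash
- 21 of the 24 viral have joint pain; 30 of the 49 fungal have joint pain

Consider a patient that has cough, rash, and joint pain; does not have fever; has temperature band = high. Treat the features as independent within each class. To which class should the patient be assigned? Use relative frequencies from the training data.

viral: (24/73) × (1/24) × (12/24) × (7/24) × (5/24) × (21/24) ≈ 0.000364167
fungal: (49/73) × (13/49) × (17/49) × (33/49) × (11/49) × (30/49) ≈ 0.00571891
Highest score → fungal.

fungal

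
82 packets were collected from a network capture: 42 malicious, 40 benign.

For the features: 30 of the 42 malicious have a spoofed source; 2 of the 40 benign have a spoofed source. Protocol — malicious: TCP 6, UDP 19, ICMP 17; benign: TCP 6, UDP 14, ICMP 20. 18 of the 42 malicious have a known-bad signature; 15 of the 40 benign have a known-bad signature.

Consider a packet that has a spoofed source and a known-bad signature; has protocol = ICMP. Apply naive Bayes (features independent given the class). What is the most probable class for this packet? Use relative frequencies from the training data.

malicious

malicious: (42/82) × (30/42) × (17/42) × (18/42) ≈ 0.0634644
benign: (40/82) × (2/40) × (20/40) × (15/40) ≈ 0.00457317
Highest score → malicious.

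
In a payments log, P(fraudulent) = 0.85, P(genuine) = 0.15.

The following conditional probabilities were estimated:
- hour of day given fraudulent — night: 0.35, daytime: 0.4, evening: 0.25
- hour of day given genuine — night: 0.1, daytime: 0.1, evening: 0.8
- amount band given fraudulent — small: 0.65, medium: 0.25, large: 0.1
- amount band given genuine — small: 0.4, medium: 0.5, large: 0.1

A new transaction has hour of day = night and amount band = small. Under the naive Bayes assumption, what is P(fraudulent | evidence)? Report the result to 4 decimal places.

0.9699

fraudulent: 0.85 × 0.35 × 0.65 = 0.193375
genuine: 0.15 × 0.1 × 0.4 = 0.006
P(fraudulent | x) = 0.193375 / 0.199375 ≈ 0.9699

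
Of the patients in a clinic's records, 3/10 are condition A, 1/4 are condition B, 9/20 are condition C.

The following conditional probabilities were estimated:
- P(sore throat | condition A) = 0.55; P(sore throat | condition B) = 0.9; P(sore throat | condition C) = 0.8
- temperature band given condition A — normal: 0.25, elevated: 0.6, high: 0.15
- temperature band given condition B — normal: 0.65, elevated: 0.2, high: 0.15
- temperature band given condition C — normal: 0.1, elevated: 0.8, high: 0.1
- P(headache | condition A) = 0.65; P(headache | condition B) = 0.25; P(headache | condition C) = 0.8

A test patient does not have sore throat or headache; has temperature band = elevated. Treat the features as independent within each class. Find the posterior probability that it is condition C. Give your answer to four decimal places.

0.3097

condition A: 0.3 × (1−0.55) × 0.6 × (1−0.65) = 0.02835
condition B: 0.25 × (1−0.9) × 0.2 × (1−0.25) = 0.00375
condition C: 0.45 × (1−0.8) × 0.8 × (1−0.8) = 0.0144
P(condition C | x) = 0.0144 / 0.0465 ≈ 0.3097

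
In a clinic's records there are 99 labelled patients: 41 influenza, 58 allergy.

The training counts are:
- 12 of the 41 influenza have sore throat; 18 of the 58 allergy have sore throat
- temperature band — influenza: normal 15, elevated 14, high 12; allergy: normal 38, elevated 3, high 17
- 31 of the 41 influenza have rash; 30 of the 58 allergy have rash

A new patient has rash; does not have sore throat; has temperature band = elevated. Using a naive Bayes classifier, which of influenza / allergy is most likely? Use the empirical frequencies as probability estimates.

influenza

influenza: (41/99) × (29/41) × (14/41) × (31/41) ≈ 0.0756284
allergy: (58/99) × (40/58) × (3/58) × (30/58) ≈ 0.0108096
Highest score → influenza.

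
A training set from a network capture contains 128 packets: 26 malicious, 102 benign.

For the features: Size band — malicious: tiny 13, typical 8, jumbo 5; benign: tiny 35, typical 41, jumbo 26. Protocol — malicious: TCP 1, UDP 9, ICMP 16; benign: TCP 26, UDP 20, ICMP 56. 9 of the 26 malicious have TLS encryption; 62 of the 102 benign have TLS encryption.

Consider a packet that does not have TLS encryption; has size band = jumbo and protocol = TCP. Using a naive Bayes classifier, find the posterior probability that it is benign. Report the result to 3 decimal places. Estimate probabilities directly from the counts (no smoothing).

0.954

malicious: (26/128) × (5/26) × (1/26) × (17/26) ≈ 0.000982341
benign: (102/128) × (26/102) × (26/102) × (40/102) ≈ 0.0203047
P(benign | x) = 0.0203047 / 0.021287041 ≈ 0.954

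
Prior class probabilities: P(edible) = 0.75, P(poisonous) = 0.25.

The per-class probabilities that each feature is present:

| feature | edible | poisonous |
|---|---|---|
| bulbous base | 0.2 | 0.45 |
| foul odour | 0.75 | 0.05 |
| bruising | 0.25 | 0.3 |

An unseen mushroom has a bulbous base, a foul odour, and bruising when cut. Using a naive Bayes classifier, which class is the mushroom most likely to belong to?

edible: 0.75 × 0.2 × 0.75 × 0.25 = 0.028125
poisonous: 0.25 × 0.45 × 0.05 × 0.3 = 0.0016875
Highest score → edible.

edible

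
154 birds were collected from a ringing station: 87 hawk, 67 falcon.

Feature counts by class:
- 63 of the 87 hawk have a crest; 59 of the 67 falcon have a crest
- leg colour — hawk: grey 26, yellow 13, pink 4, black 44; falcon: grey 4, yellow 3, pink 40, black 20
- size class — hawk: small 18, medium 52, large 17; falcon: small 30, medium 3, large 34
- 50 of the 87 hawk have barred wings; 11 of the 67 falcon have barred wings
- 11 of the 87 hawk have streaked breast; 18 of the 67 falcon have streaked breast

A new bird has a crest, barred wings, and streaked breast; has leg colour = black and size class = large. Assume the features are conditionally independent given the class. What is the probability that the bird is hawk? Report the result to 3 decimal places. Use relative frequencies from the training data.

0.534

hawk: (87/154) × (63/87) × (44/87) × (17/87) × (50/87) × (11/87) ≈ 0.0029377
falcon: (67/154) × (59/67) × (20/67) × (34/67) × (11/67) × (18/67) ≈ 0.0025598
P(hawk | x) = 0.0029377 / 0.0054975 ≈ 0.534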